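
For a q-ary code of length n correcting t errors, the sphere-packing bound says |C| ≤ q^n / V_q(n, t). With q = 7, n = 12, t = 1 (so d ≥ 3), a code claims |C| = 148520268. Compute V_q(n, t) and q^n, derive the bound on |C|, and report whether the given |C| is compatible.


V_q(n, t) = 73, q^n = 13841287201, Hamming bound = 189606673, |C| = 148520268 ≤ bound (satisfied).

Step 1: Compute V_q(n, t) = Σ_{j=0}^1 C(n, j) (q−1)^j.
  j = 0: C(12,0)·(6)^0 = 1·1 = 1.
  j = 1: C(12,1)·(6)^1 = 12·6 = 72.
  V_q(n, t) = 1 + 72 = 73.
Step 2: q^n = 7^12 = 13841287201.
Step 3: Hamming bound ⌊q^n / V_q(n,t)⌋ = ⌊13841287201/73⌋ = 189606673.
Step 4: Compare |C| = 148520268 to 189606673: satisfied.
The claimed |C| lies below the Hamming bound.


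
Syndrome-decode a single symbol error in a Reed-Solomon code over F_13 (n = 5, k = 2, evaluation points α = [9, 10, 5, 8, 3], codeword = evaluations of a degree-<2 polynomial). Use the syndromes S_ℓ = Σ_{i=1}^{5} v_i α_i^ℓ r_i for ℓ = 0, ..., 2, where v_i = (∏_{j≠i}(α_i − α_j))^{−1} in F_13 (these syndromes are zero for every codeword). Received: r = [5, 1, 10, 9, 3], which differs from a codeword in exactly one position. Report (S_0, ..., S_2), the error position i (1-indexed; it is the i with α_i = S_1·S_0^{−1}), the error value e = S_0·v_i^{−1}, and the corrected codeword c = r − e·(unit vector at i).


S = (8, 1, 5), error at position 3, error magnitude e = 2, c = [5, 1, 8, 9, 3].

Step 1: column multipliers v_i = (∏_{j≠i}(α_i − α_j))^{−1} mod 13.
  i = 1 (α = 9): (9−10)(9−5)(9−8)(9−3) = (−1)·4·1·6 = −24 ≡ 2, so v_1 = 2^{−1} = 7 (mod 13).
  i = 2 (α = 10): (10−9)(10−5)(10−8)(10−3) = 1·5·2·7 = 70 ≡ 5, so v_2 = 5^{−1} = 8 (mod 13).
  i = 3 (α = 5): (5−9)(5−10)(5−8)(5−3) = (−4)·(−5)·(−3)·2 = −120 ≡ 10, so v_3 = 10^{−1} = 4 (mod 13).
  i = 4 (α = 8): (8−9)(8−10)(8−5)(8−3) = (−1)·(−2)·3·5 = 30 ≡ 4, so v_4 = 4^{−1} = 10 (mod 13).
  i = 5 (α = 3): (3−9)(3−10)(3−5)(3−8) = (−6)·(−7)·(−2)·(−5) = 420 ≡ 4, so v_5 = 4^{−1} = 10 (mod 13).
  v = [7, 8, 4, 10, 10].
Step 2: syndromes of r = [5, 1, 10, 9, 3] (all sums mod 13).
  S_0 = Σ v_i r_i = 7·5 + 8·1 + 4·10 + 10·9 + 10·3 = 203 ≡ 8.
  S_1 = Σ v_i α_i r_i = 7·9·5 + 8·10·1 + 4·5·10 + 10·8·9 + 10·3·3 = 1405 ≡ 1.
  α_i^2 mod 13 = [3, 9, 12, 12, 9].
  S_2 = Σ v_i α_i^2 r_i = 7·3·5 + 8·9·1 + 4·12·10 + 10·12·9 + 10·9·3 = 2007 ≡ 5.
  S = (8, 1, 5) ≠ 0, so r is not a codeword (an error is present).
Step 3: locate the error. For a single error e at position i, S_ℓ = v_i·e·α_i^ℓ, so α_err = S_1/S_0.
  S_0^{−1} = 8^{−1} = 5 (mod 13), so α_err = 1·5 = 5 ≡ 5 = α_3. Error position i = 3.
  Consistency check: S_2/S_1 = 5·1 = 5 ≡ 5 = α_err ✓ (single-error assumption holds).
Step 4: error magnitude e = S_0/v_3 = S_0·∏_{j≠3}(α_3 − α_j) = 8·10 = 80 ≡ 2 (mod 13).
Step 5: correct position 3: c_3 = r_3 − e = 10 − 2 ≡ 8 (mod 13). Hence c = [5, 1, 8, 9, 3].
  Check: interpolating c through the α_i gives m(x) = 2 + 9·x (degree < 2) with m(α_i) = c_i for every i, so c is indeed a codeword.


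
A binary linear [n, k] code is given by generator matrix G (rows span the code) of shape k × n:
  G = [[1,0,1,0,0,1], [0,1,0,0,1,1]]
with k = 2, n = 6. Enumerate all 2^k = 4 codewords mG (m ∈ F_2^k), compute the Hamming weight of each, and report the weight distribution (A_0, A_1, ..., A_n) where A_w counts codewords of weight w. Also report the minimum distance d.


Weight distribution: A_0 = 1, A_3 = 2, A_4 = 1. Minimum distance d = 3.

Enumerate all 2^2 = 4 messages m ∈ F_2^2.
For each, compute codeword c = mG in F_2^6, then tally its weight.
  m = 00 → c = 000000, weight = 0.
  m = 10 → c = 101001, weight = 3.
  m = 01 → c = 010011, weight = 3.
  m = 11 → c = 111010, weight = 4.
Tally weights:
  weight 0: 1 codewords.
  weight 3: 2 codewords.
  weight 4: 1 codewords.
Minimum distance d = smallest w > 0 with A_w > 0 = 3.
Sanity: Σ A_w = 4 = 2^2 = 4 ✓.


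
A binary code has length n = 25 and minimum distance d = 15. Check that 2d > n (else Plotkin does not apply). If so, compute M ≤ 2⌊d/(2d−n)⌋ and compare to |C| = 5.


Plotkin bound M ≤ 6; given |C| = 5 ≤ bound (satisfied).

Check applicability: 2d = 30, n = 25.
2d − n = 5 > 0, so Plotkin applies.
Compute d/(2d−n) = 15/5 ≈ 3.0000.
⌊d/(2d−n)⌋ = 3.
Plotkin bound: M ≤ 2·3 = 6.
Given |C| = 5, check: satisfied.
This |C| is below the Plotkin bound.


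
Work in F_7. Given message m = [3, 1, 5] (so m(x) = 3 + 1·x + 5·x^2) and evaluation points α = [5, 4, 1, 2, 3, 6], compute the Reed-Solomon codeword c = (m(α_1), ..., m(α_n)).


c = [0, 3, 2, 4, 2, 0]

Message polynomial: m(x) = 3 + 1·x + 5·x^2 (mod 7).
For each evaluation point α_i, compute m(α_i) mod 7:
  α_1 = 5: Horner steps 5 → 5 → 0, so m(5) = 0.
  α_2 = 4: Horner steps 5 → 0 → 3, so m(4) = 3.
  α_3 = 1: Horner steps 5 → 6 → 2, so m(1) = 2.
  α_4 = 2: Horner steps 5 → 4 → 4, so m(2) = 4.
  α_5 = 3: Horner steps 5 → 2 → 2, so m(3) = 2.
  α_6 = 6: Horner steps 5 → 3 → 0, so m(6) = 0.
Codeword c = [0, 3, 2, 4, 2, 0] ∈ F_7^6.


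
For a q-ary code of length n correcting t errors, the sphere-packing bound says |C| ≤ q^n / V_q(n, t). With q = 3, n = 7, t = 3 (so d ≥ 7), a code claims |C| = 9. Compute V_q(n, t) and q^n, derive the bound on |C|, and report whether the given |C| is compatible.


V_q(n, t) = 379, q^n = 2187, Hamming bound = 5, |C| = 9 > bound (violated).

Step 1: Compute V_q(n, t) = Σ_{j=0}^3 C(n, j) (q−1)^j.
  j = 0: C(7,0)·(2)^0 = 1·1 = 1.
  j = 1: C(7,1)·(2)^1 = 7·2 = 14.
  j = 2: C(7,2)·(2)^2 = 21·4 = 84.
  j = 3: C(7,3)·(2)^3 = 35·8 = 280.
  V_q(n, t) = 1 + 14 + 84 + 280 = 379.
Step 2: q^n = 3^7 = 2187.
Step 3: Hamming bound ⌊q^n / V_q(n,t)⌋ = ⌊2187/379⌋ = 5.
Step 4: Compare |C| = 9 to 5: violated.
The claimed |C| lies above the Hamming bound, so no 3-ary code of length 7 with d ≥ 7 can have 9 codewords.


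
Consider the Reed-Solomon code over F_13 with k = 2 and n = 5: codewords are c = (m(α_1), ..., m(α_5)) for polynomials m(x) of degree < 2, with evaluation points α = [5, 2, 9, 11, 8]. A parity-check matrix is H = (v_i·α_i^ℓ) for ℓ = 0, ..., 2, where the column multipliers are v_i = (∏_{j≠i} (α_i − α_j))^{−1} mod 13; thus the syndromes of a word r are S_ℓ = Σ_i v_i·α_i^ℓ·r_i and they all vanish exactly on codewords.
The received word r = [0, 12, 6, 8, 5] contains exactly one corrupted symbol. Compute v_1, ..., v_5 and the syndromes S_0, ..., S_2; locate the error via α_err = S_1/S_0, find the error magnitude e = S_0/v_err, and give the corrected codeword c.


S = (10, 11, 3), error at position 1, error magnitude e = 11, c = [2, 12, 6, 8, 5].

Step 1: column multipliers v_i = (∏_{j≠i}(α_i − α_j))^{−1} mod 13.
  i = 1 (α = 5): (5−2)(5−9)(5−11)(5−8) = 3·(−4)·(−6)·(−3) = −216 ≡ 5, so v_1 = 5^{−1} = 8 (mod 13).
  i = 2 (α = 2): (2−5)(2−9)(2−11)(2−8) = (−3)·(−7)·(−9)·(−6) = 1134 ≡ 3, so v_2 = 3^{−1} = 9 (mod 13).
  i = 3 (α = 9): (9−5)(9−2)(9−11)(9−8) = 4·7·(−2)·1 = −56 ≡ 9, so v_3 = 9^{−1} = 3 (mod 13).
  i = 4 (α = 11): (11−5)(11−2)(11−9)(11−8) = 6·9·2·3 = 324 ≡ 12, so v_4 = 12^{−1} = 12 (mod 13).
  i = 5 (α = 8): (8−5)(8−2)(8−9)(8−11) = 3·6·(−1)·(−3) = 54 ≡ 2, so v_5 = 2^{−1} = 7 (mod 13).
  v = [8, 9, 3, 12, 7].
Step 2: syndromes of r = [0, 12, 6, 8, 5] (all sums mod 13).
  S_0 = Σ v_i r_i = 8·0 + 9·12 + 3·6 + 12·8 + 7·5 = 257 ≡ 10.
  S_1 = Σ v_i α_i r_i = 8·5·0 + 9·2·12 + 3·9·6 + 12·11·8 + 7·8·5 = 1714 ≡ 11.
  α_i^2 mod 13 = [12, 4, 3, 4, 12].
  S_2 = Σ v_i α_i^2 r_i = 8·12·0 + 9·4·12 + 3·3·6 + 12·4·8 + 7·12·5 = 1290 ≡ 3.
  S = (10, 11, 3) ≠ 0, so r is not a codeword (an error is present).
Step 3: locate the error. For a single error e at position i, S_ℓ = v_i·e·α_i^ℓ, so α_err = S_1/S_0.
  S_0^{−1} = 10^{−1} = 4 (mod 13), so α_err = 11·4 = 44 ≡ 5 = α_1. Error position i = 1.
  Consistency check: S_2/S_1 = 3·6 = 18 ≡ 5 = α_err ✓ (single-error assumption holds).
Step 4: error magnitude e = S_0/v_1 = S_0·∏_{j≠1}(α_1 − α_j) = 10·5 = 50 ≡ 11 (mod 13).
Step 5: correct position 1: c_1 = r_1 − e = 0 − 11 ≡ 2 (mod 13). Hence c = [2, 12, 6, 8, 5].
  Check: interpolating c through the α_i gives m(x) = 10 + 1·x (degree < 2) with m(α_i) = c_i for every i, so c is indeed a codeword.


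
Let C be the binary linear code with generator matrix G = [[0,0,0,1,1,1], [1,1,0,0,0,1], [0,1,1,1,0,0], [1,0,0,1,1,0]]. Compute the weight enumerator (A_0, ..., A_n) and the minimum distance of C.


Weight distribution: A_0 = 1, A_1 = 1, A_2 = 2, A_3 = 6, A_4 = 5, A_5 = 1. Minimum distance d = 1.

Enumerate all 2^4 = 16 messages m ∈ F_2^4.
For each, compute codeword c = mG in F_2^6, then tally its weight.
  m = 0000 → c = 000000, weight = 0.
  m = 1000 → c = 000111, weight = 3.
  m = 0100 → c = 110001, weight = 3.
  m = 1100 → c = 110110, weight = 4.
  m = 0010 → c = 011100, weight = 3.
  m = 1010 → c = 011011, weight = 4.
  m = 0110 → c = 101101, weight = 4.
  m = 1110 → c = 101010, weight = 3.
  m = 0001 → c = 100110, weight = 3.
  m = 1001 → c = 100001, weight = 2.
  m = 0101 → c = 010111, weight = 4.
  m = 1101 → c = 010000, weight = 1.
  m = 0011 → c = 111010, weight = 4.
  m = 1011 → c = 111101, weight = 5.
  m = 0111 → c = 001011, weight = 3.
  m = 1111 → c = 001100, weight = 2.
Tally weights:
  weight 0: 1 codewords.
  weight 1: 1 codewords.
  weight 2: 2 codewords.
  weight 3: 6 codewords.
  weight 4: 5 codewords.
  weight 5: 1 codewords.
Minimum distance d = smallest w > 0 with A_w > 0 = 1.
Sanity: Σ A_w = 16 = 2^4 = 16 ✓.


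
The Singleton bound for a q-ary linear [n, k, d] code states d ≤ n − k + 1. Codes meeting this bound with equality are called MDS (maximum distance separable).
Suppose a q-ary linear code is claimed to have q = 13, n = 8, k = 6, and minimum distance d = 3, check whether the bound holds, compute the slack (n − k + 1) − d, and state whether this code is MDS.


Singleton RHS = n − k + 1 = 3, slack = 0, bound satisfied, MDS.

Singleton bound: d ≤ n − k + 1.
Here n = 8, k = 6, so n − k + 1 = 3.
Given d = 3, check d ≤ 3: YES.
Slack = (n − k + 1) − d = 0.
The code is MDS (slack = 0).
Description: the claimed parameters are [8, 6, 3]_13; such a code would be MDS (meets Singleton bound).


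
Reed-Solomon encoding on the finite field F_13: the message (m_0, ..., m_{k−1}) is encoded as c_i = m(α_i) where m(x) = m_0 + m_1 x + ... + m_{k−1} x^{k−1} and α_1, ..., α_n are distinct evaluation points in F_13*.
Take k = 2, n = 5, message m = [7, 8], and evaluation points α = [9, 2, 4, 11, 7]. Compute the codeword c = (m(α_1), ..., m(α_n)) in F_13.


c = [1, 10, 0, 4, 11]

Message polynomial: m(x) = 7 + 8·x (mod 13).
For each evaluation point α_i, compute m(α_i) mod 13:
  α_1 = 9: Horner steps 8 → 1, so m(9) = 1.
  α_2 = 2: Horner steps 8 → 10, so m(2) = 10.
  α_3 = 4: Horner steps 8 → 0, so m(4) = 0.
  α_4 = 11: Horner steps 8 → 4, so m(11) = 4.
  α_5 = 7: Horner steps 8 → 11, so m(7) = 11.
Codeword c = [1, 10, 0, 4, 11] ∈ F_13^5.


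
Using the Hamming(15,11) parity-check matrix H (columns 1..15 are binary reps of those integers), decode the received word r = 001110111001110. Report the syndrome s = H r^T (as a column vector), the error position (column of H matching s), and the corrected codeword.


s = (1, 0, 1, 1)^T, error position = 11, corrected codeword c = 001110111011110

Compute s = H r^T mod 2 one row at a time:
  s_1 = 1 + 1 + 0 + 0 + 1 + 1 + 1 + 0 = 5 ≡ 1 (mod 2).
  s_2 = 1 + 1 + 0 + 1 + 1 + 1 + 1 + 0 = 6 ≡ 0 (mod 2).
  s_3 = 0 + 1 + 0 + 1 + 0 + 0 + 1 + 0 = 3 ≡ 1 (mod 2).
  s_4 = 0 + 1 + 1 + 1 + 1 + 0 + 1 + 0 = 5 ≡ 1 (mod 2).
s = (1, 0, 1, 1)^T — this equals column 11 of H (binary 1011), so error is at position 11.
Correct: flip bit 11 of r = 001110111001110 to get c = 001110111011110.


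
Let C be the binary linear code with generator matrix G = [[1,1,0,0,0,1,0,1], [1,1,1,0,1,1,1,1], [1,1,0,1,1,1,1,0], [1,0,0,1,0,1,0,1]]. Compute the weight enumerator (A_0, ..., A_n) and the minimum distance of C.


Weight distribution: A_0 = 1, A_2 = 1, A_3 = 4, A_4 = 5, A_5 = 2, A_6 = 1, A_7 = 2. Minimum distance d = 2.

Enumerate all 2^4 = 16 messages m ∈ F_2^4.
For each, compute codeword c = mG in F_2^8, then tally its weight.
  m = 0000 → c = 00000000, weight = 0.
  m = 1000 → c = 11000101, weight = 4.
  m = 0100 → c = 11101111, weight = 7.
  m = 1100 → c = 00101010, weight = 3.
  m = 0010 → c = 11011110, weight = 6.
  m = 1010 → c = 00011011, weight = 4.
  m = 0110 → c = 00110001, weight = 3.
  m = 1110 → c = 11110100, weight = 5.
  m = 0001 → c = 10010101, weight = 4.
  m = 1001 → c = 01010000, weight = 2.
  m = 0101 → c = 01111010, weight = 5.
  m = 1101 → c = 10111111, weight = 7.
  m = 0011 → c = 01001011, weight = 4.
  m = 1011 → c = 10001110, weight = 4.
  m = 0111 → c = 10100100, weight = 3.
  m = 1111 → c = 01100001, weight = 3.
Tally weights:
  weight 0: 1 codewords.
  weight 2: 1 codewords.
  weight 3: 4 codewords.
  weight 4: 5 codewords.
  weight 5: 2 codewords.
  weight 6: 1 codewords.
  weight 7: 2 codewords.
Minimum distance d = smallest w > 0 with A_w > 0 = 2.
Sanity: Σ A_w = 16 = 2^4 = 16 ✓.


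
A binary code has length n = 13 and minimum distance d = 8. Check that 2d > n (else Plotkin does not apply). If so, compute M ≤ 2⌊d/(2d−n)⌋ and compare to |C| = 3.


Plotkin bound M ≤ 4; given |C| = 3 ≤ bound (satisfied).

Check applicability: 2d = 16, n = 13.
2d − n = 3 > 0, so Plotkin applies.
Compute d/(2d−n) = 8/3 ≈ 2.6667.
⌊d/(2d−n)⌋ = 2.
Plotkin bound: M ≤ 2·2 = 4.
Given |C| = 3, check: satisfied.
This |C| is below the Plotkin bound.


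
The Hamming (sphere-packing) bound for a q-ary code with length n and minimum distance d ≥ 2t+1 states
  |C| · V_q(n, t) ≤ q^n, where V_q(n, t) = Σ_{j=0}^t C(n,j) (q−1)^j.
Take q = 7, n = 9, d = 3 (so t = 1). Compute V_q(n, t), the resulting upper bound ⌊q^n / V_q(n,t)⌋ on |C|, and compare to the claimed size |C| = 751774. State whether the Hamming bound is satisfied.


V_q(n, t) = 55, q^n = 40353607, Hamming bound = 733701, |C| = 751774 > bound (violated).

Step 1: Compute V_q(n, t) = Σ_{j=0}^1 C(n, j) (q−1)^j.
  j = 0: C(9,0)·(6)^0 = 1·1 = 1.
  j = 1: C(9,1)·(6)^1 = 9·6 = 54.
  V_q(n, t) = 1 + 54 = 55.
Step 2: q^n = 7^9 = 40353607.
Step 3: Hamming bound ⌊q^n / V_q(n,t)⌋ = ⌊40353607/55⌋ = 733701.
Step 4: Compare |C| = 751774 to 733701: violated.
The claimed |C| lies above the Hamming bound, so no 7-ary code of length 9 with d ≥ 3 can have 751774 codewords.


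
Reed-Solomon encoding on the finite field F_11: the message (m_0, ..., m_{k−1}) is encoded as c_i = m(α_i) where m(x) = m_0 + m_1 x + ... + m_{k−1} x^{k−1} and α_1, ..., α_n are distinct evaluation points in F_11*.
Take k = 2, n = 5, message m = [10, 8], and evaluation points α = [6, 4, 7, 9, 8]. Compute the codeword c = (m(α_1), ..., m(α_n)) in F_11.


c = [3, 9, 0, 5, 8]

Message polynomial: m(x) = 10 + 8·x (mod 11).
For each evaluation point α_i, compute m(α_i) mod 11:
  α_1 = 6: Horner steps 8 → 3, so m(6) = 3.
  α_2 = 4: Horner steps 8 → 9, so m(4) = 9.
  α_3 = 7: Horner steps 8 → 0, so m(7) = 0.
  α_4 = 9: Horner steps 8 → 5, so m(9) = 5.
  α_5 = 8: Horner steps 8 → 8, so m(8) = 8.
Codeword c = [3, 9, 0, 5, 8] ∈ F_11^5.


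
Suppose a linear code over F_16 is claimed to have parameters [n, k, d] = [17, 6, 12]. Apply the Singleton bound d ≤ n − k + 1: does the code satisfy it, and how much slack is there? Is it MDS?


Singleton RHS = n − k + 1 = 12, slack = 0, bound satisfied, MDS.

Singleton bound: d ≤ n − k + 1.
Here n = 17, k = 6, so n − k + 1 = 12.
Given d = 12, check d ≤ 12: YES.
Slack = (n − k + 1) − d = 0.
The code is MDS (slack = 0).
Description: the claimed parameters are [17, 6, 12]_16; such a code would be MDS (meets Singleton bound).


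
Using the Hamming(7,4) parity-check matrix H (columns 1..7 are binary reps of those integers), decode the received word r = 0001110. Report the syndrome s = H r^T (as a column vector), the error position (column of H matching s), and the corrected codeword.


s = (1, 1, 1)^T, error position = 7, corrected codeword c = 0001111

Compute s = H r^T mod 2 one row at a time:
  s_1 = 1 + 1 + 1 + 0 = 3 ≡ 1 (mod 2).
  s_2 = 0 + 0 + 1 + 0 = 1 ≡ 1 (mod 2).
  s_3 = 0 + 0 + 1 + 0 = 1 ≡ 1 (mod 2).
s = (1, 1, 1)^T — this equals column 7 of H (binary 111), so error is at position 7.
Correct: flip bit 7 of r = 0001110 to get c = 0001111.


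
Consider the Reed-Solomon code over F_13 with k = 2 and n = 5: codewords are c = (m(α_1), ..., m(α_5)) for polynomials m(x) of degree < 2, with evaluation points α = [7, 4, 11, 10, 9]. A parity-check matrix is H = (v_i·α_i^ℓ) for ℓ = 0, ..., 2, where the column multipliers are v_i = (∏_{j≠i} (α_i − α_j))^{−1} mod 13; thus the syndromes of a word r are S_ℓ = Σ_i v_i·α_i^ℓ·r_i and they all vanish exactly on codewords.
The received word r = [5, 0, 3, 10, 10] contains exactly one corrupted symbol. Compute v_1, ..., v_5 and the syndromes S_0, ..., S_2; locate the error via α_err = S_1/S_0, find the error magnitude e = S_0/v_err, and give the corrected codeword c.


S = (12, 4, 10), error at position 5, error magnitude e = 6, c = [5, 0, 3, 10, 4].

Step 1: column multipliers v_i = (∏_{j≠i}(α_i − α_j))^{−1} mod 13.
  i = 1 (α = 7): (7−4)(7−11)(7−10)(7−9) = 3·(−4)·(−3)·(−2) = −72 ≡ 6, so v_1 = 6^{−1} = 11 (mod 13).
  i = 2 (α = 4): (4−7)(4−11)(4−10)(4−9) = (−3)·(−7)·(−6)·(−5) = 630 ≡ 6, so v_2 = 6^{−1} = 11 (mod 13).
  i = 3 (α = 11): (11−7)(11−4)(11−10)(11−9) = 4·7·1·2 = 56 ≡ 4, so v_3 = 4^{−1} = 10 (mod 13).
  i = 4 (α = 10): (10−7)(10−4)(10−11)(10−9) = 3·6·(−1)·1 = −18 ≡ 8, so v_4 = 8^{−1} = 5 (mod 13).
  i = 5 (α = 9): (9−7)(9−4)(9−11)(9−10) = 2·5·(−2)·(−1) = 20 ≡ 7, so v_5 = 7^{−1} = 2 (mod 13).
  v = [11, 11, 10, 5, 2].
Step 2: syndromes of r = [5, 0, 3, 10, 10] (all sums mod 13).
  S_0 = Σ v_i r_i = 11·5 + 11·0 + 10·3 + 5·10 + 2·10 = 155 ≡ 12.
  S_1 = Σ v_i α_i r_i = 11·7·5 + 11·4·0 + 10·11·3 + 5·10·10 + 2·9·10 = 1395 ≡ 4.
  α_i^2 mod 13 = [10, 3, 4, 9, 3].
  S_2 = Σ v_i α_i^2 r_i = 11·10·5 + 11·3·0 + 10·4·3 + 5·9·10 + 2·3·10 = 1180 ≡ 10.
  S = (12, 4, 10) ≠ 0, so r is not a codeword (an error is present).
Step 3: locate the error. For a single error e at position i, S_ℓ = v_i·e·α_i^ℓ, so α_err = S_1/S_0.
  S_0^{−1} = 12^{−1} = 12 (mod 13), so α_err = 4·12 = 48 ≡ 9 = α_5. Error position i = 5.
  Consistency check: S_2/S_1 = 10·10 = 100 ≡ 9 = α_err ✓ (single-error assumption holds).
Step 4: error magnitude e = S_0/v_5 = S_0·∏_{j≠5}(α_5 − α_j) = 12·7 = 84 ≡ 6 (mod 13).
Step 5: correct position 5: c_5 = r_5 − e = 10 − 6 ≡ 4 (mod 13). Hence c = [5, 0, 3, 10, 4].
  Check: interpolating c through the α_i gives m(x) = 2 + 6·x (degree < 2) with m(α_i) = c_i for every i, so c is indeed a codeword.


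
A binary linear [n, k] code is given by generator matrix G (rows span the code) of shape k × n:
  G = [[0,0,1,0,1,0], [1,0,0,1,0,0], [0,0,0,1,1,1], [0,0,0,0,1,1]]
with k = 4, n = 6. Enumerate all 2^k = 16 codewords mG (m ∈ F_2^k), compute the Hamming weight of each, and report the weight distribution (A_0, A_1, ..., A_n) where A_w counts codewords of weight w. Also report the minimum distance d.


Weight distribution: A_0 = 1, A_1 = 2, A_2 = 4, A_3 = 6, A_4 = 3. Minimum distance d = 1.

Enumerate all 2^4 = 16 messages m ∈ F_2^4.
For each, compute codeword c = mG in F_2^6, then tally its weight.
  m = 0000 → c = 000000, weight = 0.
  m = 1000 → c = 001010, weight = 2.
  m = 0100 → c = 100100, weight = 2.
  m = 1100 → c = 101110, weight = 4.
  m = 0010 → c = 000111, weight = 3.
  m = 1010 → c = 001101, weight = 3.
  m = 0110 → c = 100011, weight = 3.
  m = 1110 → c = 101001, weight = 3.
  m = 0001 → c = 000011, weight = 2.
  m = 1001 → c = 001001, weight = 2.
  m = 0101 → c = 100111, weight = 4.
  m = 1101 → c = 101101, weight = 4.
  m = 0011 → c = 000100, weight = 1.
  m = 1011 → c = 001110, weight = 3.
  m = 0111 → c = 100000, weight = 1.
  m = 1111 → c = 101010, weight = 3.
Tally weights:
  weight 0: 1 codewords.
  weight 1: 2 codewords.
  weight 2: 4 codewords.
  weight 3: 6 codewords.
  weight 4: 3 codewords.
Minimum distance d = smallest w > 0 with A_w > 0 = 1.
Sanity: Σ A_w = 16 = 2^4 = 16 ✓.


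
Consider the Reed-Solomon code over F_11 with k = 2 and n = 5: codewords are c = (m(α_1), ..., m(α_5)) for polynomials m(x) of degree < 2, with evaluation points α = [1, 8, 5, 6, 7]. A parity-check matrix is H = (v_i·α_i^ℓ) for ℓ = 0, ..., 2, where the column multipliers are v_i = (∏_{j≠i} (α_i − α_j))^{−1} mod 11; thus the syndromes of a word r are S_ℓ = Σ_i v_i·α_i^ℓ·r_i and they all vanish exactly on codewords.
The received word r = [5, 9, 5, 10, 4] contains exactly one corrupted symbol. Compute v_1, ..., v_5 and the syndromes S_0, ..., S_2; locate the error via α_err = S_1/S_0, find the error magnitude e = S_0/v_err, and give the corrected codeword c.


S = (5, 5, 5), error at position 1, error magnitude e = 9, c = [7, 9, 5, 10, 4].

Step 1: column multipliers v_i = (∏_{j≠i}(α_i − α_j))^{−1} mod 11.
  i = 1 (α = 1): (1−8)(1−5)(1−6)(1−7) = (−7)·(−4)·(−5)·(−6) = 840 ≡ 4, so v_1 = 4^{−1} = 3 (mod 11).
  i = 2 (α = 8): (8−1)(8−5)(8−6)(8−7) = 7·3·2·1 = 42 ≡ 9, so v_2 = 9^{−1} = 5 (mod 11).
  i = 3 (α = 5): (5−1)(5−8)(5−6)(5−7) = 4·(−3)·(−1)·(−2) = −24 ≡ 9, so v_3 = 9^{−1} = 5 (mod 11).
  i = 4 (α = 6): (6−1)(6−8)(6−5)(6−7) = 5·(−2)·1·(−1) = 10 ≡ 10, so v_4 = 10^{−1} = 10 (mod 11).
  i = 5 (α = 7): (7−1)(7−8)(7−5)(7−6) = 6·(−1)·2·1 = −12 ≡ 10, so v_5 = 10^{−1} = 10 (mod 11).
  v = [3, 5, 5, 10, 10].
Step 2: syndromes of r = [5, 9, 5, 10, 4] (all sums mod 11).
  S_0 = Σ v_i r_i = 3·5 + 5·9 + 5·5 + 10·10 + 10·4 = 225 ≡ 5.
  S_1 = Σ v_i α_i r_i = 3·1·5 + 5·8·9 + 5·5·5 + 10·6·10 + 10·7·4 = 1380 ≡ 5.
  α_i^2 mod 11 = [1, 9, 3, 3, 5].
  S_2 = Σ v_i α_i^2 r_i = 3·1·5 + 5·9·9 + 5·3·5 + 10·3·10 + 10·5·4 = 995 ≡ 5.
  S = (5, 5, 5) ≠ 0, so r is not a codeword (an error is present).
Step 3: locate the error. For a single error e at position i, S_ℓ = v_i·e·α_i^ℓ, so α_err = S_1/S_0.
  S_0^{−1} = 5^{−1} = 9 (mod 11), so α_err = 5·9 = 45 ≡ 1 = α_1. Error position i = 1.
  Consistency check: S_2/S_1 = 5·9 = 45 ≡ 1 = α_err ✓ (single-error assumption holds).
Step 4: error magnitude e = S_0/v_1 = S_0·∏_{j≠1}(α_1 − α_j) = 5·4 = 20 ≡ 9 (mod 11).
Step 5: correct position 1: c_1 = r_1 − e = 5 − 9 ≡ 7 (mod 11). Hence c = [7, 9, 5, 10, 4].
  Check: interpolating c through the α_i gives m(x) = 2 + 5·x (degree < 2) with m(α_i) = c_i for every i, so c is indeed a codeword.


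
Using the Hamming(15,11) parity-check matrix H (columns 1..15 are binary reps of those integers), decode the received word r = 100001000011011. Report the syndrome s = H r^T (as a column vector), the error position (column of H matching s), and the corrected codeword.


s = (0, 0, 0, 1)^T, error position = 1, corrected codeword c = 000001000011011

Compute s = H r^T mod 2 one row at a time:
  s_1 = 0 + 0 + 0 + 1 + 1 + 0 + 1 + 1 = 4 ≡ 0 (mod 2).
  s_2 = 0 + 0 + 1 + 0 + 1 + 0 + 1 + 1 = 4 ≡ 0 (mod 2).
  s_3 = 0 + 0 + 1 + 0 + 0 + 1 + 1 + 1 = 4 ≡ 0 (mod 2).
  s_4 = 1 + 0 + 0 + 0 + 0 + 1 + 0 + 1 = 3 ≡ 1 (mod 2).
s = (0, 0, 0, 1)^T — this equals column 1 of H (binary 0001), so error is at position 1.
Correct: flip bit 1 of r = 100001000011011 to get c = 000001000011011.


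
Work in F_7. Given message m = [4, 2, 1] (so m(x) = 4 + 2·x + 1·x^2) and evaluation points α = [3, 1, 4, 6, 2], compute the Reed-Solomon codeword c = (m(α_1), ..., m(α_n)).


c = [5, 0, 0, 3, 5]

Message polynomial: m(x) = 4 + 2·x + 1·x^2 (mod 7).
For each evaluation point α_i, compute m(α_i) mod 7:
  α_1 = 3: Horner steps 1 → 5 → 5, so m(3) = 5.
  α_2 = 1: Horner steps 1 → 3 → 0, so m(1) = 0.
  α_3 = 4: Horner steps 1 → 6 → 0, so m(4) = 0.
  α_4 = 6: Horner steps 1 → 1 → 3, so m(6) = 3.
  α_5 = 2: Horner steps 1 → 4 → 5, so m(2) = 5.
Codeword c = [5, 0, 0, 3, 5] ∈ F_7^5.


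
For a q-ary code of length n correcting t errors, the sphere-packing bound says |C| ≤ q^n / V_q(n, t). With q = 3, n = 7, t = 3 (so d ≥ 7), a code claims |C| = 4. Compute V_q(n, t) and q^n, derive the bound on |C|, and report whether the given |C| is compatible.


V_q(n, t) = 379, q^n = 2187, Hamming bound = 5, |C| = 4 ≤ bound (satisfied).

Step 1: Compute V_q(n, t) = Σ_{j=0}^3 C(n, j) (q−1)^j.
  j = 0: C(7,0)·(2)^0 = 1·1 = 1.
  j = 1: C(7,1)·(2)^1 = 7·2 = 14.
  j = 2: C(7,2)·(2)^2 = 21·4 = 84.
  j = 3: C(7,3)·(2)^3 = 35·8 = 280.
  V_q(n, t) = 1 + 14 + 84 + 280 = 379.
Step 2: q^n = 3^7 = 2187.
Step 3: Hamming bound ⌊q^n / V_q(n,t)⌋ = ⌊2187/379⌋ = 5.
Step 4: Compare |C| = 4 to 5: satisfied.
The claimed |C| lies below the Hamming bound.


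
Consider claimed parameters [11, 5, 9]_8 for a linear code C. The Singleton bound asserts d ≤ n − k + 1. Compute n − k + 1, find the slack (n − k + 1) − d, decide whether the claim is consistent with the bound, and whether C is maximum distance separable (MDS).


Singleton RHS = n − k + 1 = 7, slack = -2, bound violated (no such code; not MDS).

Singleton bound: d ≤ n − k + 1.
Here n = 11, k = 5, so n − k + 1 = 7.
Given d = 9, check d ≤ 7: NO.
Slack = (n − k + 1) − d = -2.
The slack is negative: d = 9 exceeds n − k + 1 = 7 by 2, so the Singleton bound is violated and no linear [11, 5, 9]_8 code can exist. In particular it is not MDS (MDS requires d = n − k + 1 exactly).
Description: the claimed parameters are [11, 5, 9]_8; such a code would be impossible (violates the Singleton bound).


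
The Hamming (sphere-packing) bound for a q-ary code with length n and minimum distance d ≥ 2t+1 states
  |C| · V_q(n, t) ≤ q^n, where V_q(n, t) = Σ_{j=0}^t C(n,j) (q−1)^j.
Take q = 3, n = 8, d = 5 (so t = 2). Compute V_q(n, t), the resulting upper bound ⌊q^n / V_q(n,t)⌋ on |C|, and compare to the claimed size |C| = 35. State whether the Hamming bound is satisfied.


V_q(n, t) = 129, q^n = 6561, Hamming bound = 50, |C| = 35 ≤ bound (satisfied).

Step 1: Compute V_q(n, t) = Σ_{j=0}^2 C(n, j) (q−1)^j.
  j = 0: C(8,0)·(2)^0 = 1·1 = 1.
  j = 1: C(8,1)·(2)^1 = 8·2 = 16.
  j = 2: C(8,2)·(2)^2 = 28·4 = 112.
  V_q(n, t) = 1 + 16 + 112 = 129.
Step 2: q^n = 3^8 = 6561.
Step 3: Hamming bound ⌊q^n / V_q(n,t)⌋ = ⌊6561/129⌋ = 50.
Step 4: Compare |C| = 35 to 50: satisfied.
The claimed |C| lies below the Hamming bound.


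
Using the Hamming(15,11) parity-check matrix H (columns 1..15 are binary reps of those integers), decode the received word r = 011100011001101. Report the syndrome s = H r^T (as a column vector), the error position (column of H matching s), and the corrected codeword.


s = (1, 0, 1, 0)^T, error position = 10, corrected codeword c = 011100011101101

Compute s = H r^T mod 2 one row at a time:
  s_1 = 1 + 1 + 0 + 0 + 1 + 1 + 0 + 1 = 5 ≡ 1 (mod 2).
  s_2 = 1 + 0 + 0 + 0 + 1 + 1 + 0 + 1 = 4 ≡ 0 (mod 2).
  s_3 = 1 + 1 + 0 + 0 + 0 + 0 + 0 + 1 = 3 ≡ 1 (mod 2).
  s_4 = 0 + 1 + 0 + 0 + 1 + 0 + 1 + 1 = 4 ≡ 0 (mod 2).
s = (1, 0, 1, 0)^T — this equals column 10 of H (binary 1010), so error is at position 10.
Correct: flip bit 10 of r = 011100011001101 to get c = 011100011101101.


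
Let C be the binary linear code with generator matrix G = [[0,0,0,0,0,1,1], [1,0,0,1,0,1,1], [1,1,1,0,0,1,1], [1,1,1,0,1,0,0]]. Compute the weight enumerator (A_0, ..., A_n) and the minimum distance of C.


Weight distribution: A_0 = 1, A_1 = 1, A_2 = 2, A_3 = 4, A_4 = 3, A_5 = 3, A_6 = 2. Minimum distance d = 1.

Enumerate all 2^4 = 16 messages m ∈ F_2^4.
For each, compute codeword c = mG in F_2^7, then tally its weight.
  m = 0000 → c = 0000000, weight = 0.
  m = 1000 → c = 0000011, weight = 2.
  m = 0100 → c = 1001011, weight = 4.
  m = 1100 → c = 1001000, weight = 2.
  m = 0010 → c = 1110011, weight = 5.
  m = 1010 → c = 1110000, weight = 3.
  m = 0110 → c = 0111000, weight = 3.
  m = 1110 → c = 0111011, weight = 5.
  m = 0001 → c = 1110100, weight = 4.
  m = 1001 → c = 1110111, weight = 6.
  m = 0101 → c = 0111111, weight = 6.
  m = 1101 → c = 0111100, weight = 4.
  m = 0011 → c = 0000111, weight = 3.
  m = 1011 → c = 0000100, weight = 1.
  m = 0111 → c = 1001100, weight = 3.
  m = 1111 → c = 1001111, weight = 5.
Tally weights:
  weight 0: 1 codewords.
  weight 1: 1 codewords.
  weight 2: 2 codewords.
  weight 3: 4 codewords.
  weight 4: 3 codewords.
  weight 5: 3 codewords.
  weight 6: 2 codewords.
Minimum distance d = smallest w > 0 with A_w > 0 = 1.
Sanity: Σ A_w = 16 = 2^4 = 16 ✓.


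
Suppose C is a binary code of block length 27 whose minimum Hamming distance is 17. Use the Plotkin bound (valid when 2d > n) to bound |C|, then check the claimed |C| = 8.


Plotkin bound M ≤ 4; given |C| = 8 > bound (violated).

Check applicability: 2d = 34, n = 27.
2d − n = 7 > 0, so Plotkin applies.
Compute d/(2d−n) = 17/7 ≈ 2.4286.
⌊d/(2d−n)⌋ = 2.
Plotkin bound: M ≤ 2·2 = 4.
Given |C| = 8, check: VIOLATED.
This |C| is above the Plotkin bound, so no binary code with n = 27, d = 17 and 8 codewords exists.


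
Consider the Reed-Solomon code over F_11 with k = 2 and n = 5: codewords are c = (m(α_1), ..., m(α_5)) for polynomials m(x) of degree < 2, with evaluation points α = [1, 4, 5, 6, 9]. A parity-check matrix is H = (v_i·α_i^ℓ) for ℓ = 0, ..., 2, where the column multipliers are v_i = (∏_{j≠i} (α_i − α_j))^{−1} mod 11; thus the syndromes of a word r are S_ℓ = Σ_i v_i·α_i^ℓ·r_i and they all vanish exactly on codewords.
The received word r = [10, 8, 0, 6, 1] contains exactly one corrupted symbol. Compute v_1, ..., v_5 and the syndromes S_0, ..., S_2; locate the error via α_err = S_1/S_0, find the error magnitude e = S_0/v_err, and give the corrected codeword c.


S = (1, 6, 3), error at position 4, error magnitude e = 3, c = [10, 8, 0, 3, 1].

Step 1: column multipliers v_i = (∏_{j≠i}(α_i − α_j))^{−1} mod 11.
  i = 1 (α = 1): (1−4)(1−5)(1−6)(1−9) = (−3)·(−4)·(−5)·(−8) = 480 ≡ 7, so v_1 = 7^{−1} = 8 (mod 11).
  i = 2 (α = 4): (4−1)(4−5)(4−6)(4−9) = 3·(−1)·(−2)·(−5) = −30 ≡ 3, so v_2 = 3^{−1} = 4 (mod 11).
  i = 3 (α = 5): (5−1)(5−4)(5−6)(5−9) = 4·1·(−1)·(−4) = 16 ≡ 5, so v_3 = 5^{−1} = 9 (mod 11).
  i = 4 (α = 6): (6−1)(6−4)(6−5)(6−9) = 5·2·1·(−3) = −30 ≡ 3, so v_4 = 3^{−1} = 4 (mod 11).
  i = 5 (α = 9): (9−1)(9−4)(9−5)(9−6) = 8·5·4·3 = 480 ≡ 7, so v_5 = 7^{−1} = 8 (mod 11).
  v = [8, 4, 9, 4, 8].
Step 2: syndromes of r = [10, 8, 0, 6, 1] (all sums mod 11).
  S_0 = Σ v_i r_i = 8·10 + 4·8 + 9·0 + 4·6 + 8·1 = 144 ≡ 1.
  S_1 = Σ v_i α_i r_i = 8·1·10 + 4·4·8 + 9·5·0 + 4·6·6 + 8·9·1 = 424 ≡ 6.
  α_i^2 mod 11 = [1, 5, 3, 3, 4].
  S_2 = Σ v_i α_i^2 r_i = 8·1·10 + 4·5·8 + 9·3·0 + 4·3·6 + 8·4·1 = 344 ≡ 3.
  S = (1, 6, 3) ≠ 0, so r is not a codeword (an error is present).
Step 3: locate the error. For a single error e at position i, S_ℓ = v_i·e·α_i^ℓ, so α_err = S_1/S_0.
  S_0^{−1} = 1^{−1} = 1 (mod 11), so α_err = 6·1 = 6 ≡ 6 = α_4. Error position i = 4.
  Consistency check: S_2/S_1 = 3·2 = 6 ≡ 6 = α_err ✓ (single-error assumption holds).
Step 4: error magnitude e = S_0/v_4 = S_0·∏_{j≠4}(α_4 − α_j) = 1·3 = 3 ≡ 3 (mod 11).
Step 5: correct position 4: c_4 = r_4 − e = 6 − 3 ≡ 3 (mod 11). Hence c = [10, 8, 0, 3, 1].
  Check: interpolating c through the α_i gives m(x) = 7 + 3·x (degree < 2) with m(α_i) = c_i for every i, so c is indeed a codeword.


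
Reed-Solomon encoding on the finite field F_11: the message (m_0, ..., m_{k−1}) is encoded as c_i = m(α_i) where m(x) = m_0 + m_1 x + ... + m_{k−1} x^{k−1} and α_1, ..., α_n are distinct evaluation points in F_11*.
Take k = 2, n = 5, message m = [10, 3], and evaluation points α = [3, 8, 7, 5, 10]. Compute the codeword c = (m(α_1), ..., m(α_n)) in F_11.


c = [8, 1, 9, 3, 7]

Message polynomial: m(x) = 10 + 3·x (mod 11).
For each evaluation point α_i, compute m(α_i) mod 11:
  α_1 = 3: Horner steps 3 → 8, so m(3) = 8.
  α_2 = 8: Horner steps 3 → 1, so m(8) = 1.
  α_3 = 7: Horner steps 3 → 9, so m(7) = 9.
  α_4 = 5: Horner steps 3 → 3, so m(5) = 3.
  α_5 = 10: Horner steps 3 → 7, so m(10) = 7.
Codeword c = [8, 1, 9, 3, 7] ∈ F_11^5.


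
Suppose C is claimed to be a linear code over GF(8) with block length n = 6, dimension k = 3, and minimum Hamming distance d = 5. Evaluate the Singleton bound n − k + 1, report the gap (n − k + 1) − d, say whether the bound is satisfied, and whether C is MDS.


Singleton RHS = n − k + 1 = 4, slack = -1, bound violated (no such code; not MDS).

Singleton bound: d ≤ n − k + 1.
Here n = 6, k = 3, so n − k + 1 = 4.
Given d = 5, check d ≤ 4: NO.
Slack = (n − k + 1) − d = -1.
The slack is negative: d = 5 exceeds n − k + 1 = 4 by 1, so the Singleton bound is violated and no linear [6, 3, 5]_8 code can exist. In particular it is not MDS (MDS requires d = n − k + 1 exactly).
Description: the claimed parameters are [6, 3, 5]_8; such a code would be impossible (violates the Singleton bound).


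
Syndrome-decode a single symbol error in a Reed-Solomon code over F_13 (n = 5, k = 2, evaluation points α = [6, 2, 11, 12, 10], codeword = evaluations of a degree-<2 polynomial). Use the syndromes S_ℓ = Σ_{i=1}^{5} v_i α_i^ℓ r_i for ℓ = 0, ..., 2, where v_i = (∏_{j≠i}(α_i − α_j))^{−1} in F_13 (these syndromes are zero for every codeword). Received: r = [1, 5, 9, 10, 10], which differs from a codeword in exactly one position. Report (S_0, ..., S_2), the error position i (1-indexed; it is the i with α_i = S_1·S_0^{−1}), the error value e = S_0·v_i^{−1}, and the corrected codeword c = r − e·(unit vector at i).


S = (5, 8, 5), error at position 4, error magnitude e = 2, c = [1, 5, 9, 8, 10].

Step 1: column multipliers v_i = (∏_{j≠i}(α_i − α_j))^{−1} mod 13.
  i = 1 (α = 6): (6−2)(6−11)(6−12)(6−10) = 4·(−5)·(−6)·(−4) = −480 ≡ 1, so v_1 = 1^{−1} = 1 (mod 13).
  i = 2 (α = 2): (2−6)(2−11)(2−12)(2−10) = (−4)·(−9)·(−10)·(−8) = 2880 ≡ 7, so v_2 = 7^{−1} = 2 (mod 13).
  i = 3 (α = 11): (11−6)(11−2)(11−12)(11−10) = 5·9·(−1)·1 = −45 ≡ 7, so v_3 = 7^{−1} = 2 (mod 13).
  i = 4 (α = 12): (12−6)(12−2)(12−11)(12−10) = 6·10·1·2 = 120 ≡ 3, so v_4 = 3^{−1} = 9 (mod 13).
  i = 5 (α = 10): (10−6)(10−2)(10−11)(10−12) = 4·8·(−1)·(−2) = 64 ≡ 12, so v_5 = 12^{−1} = 12 (mod 13).
  v = [1, 2, 2, 9, 12].
Step 2: syndromes of r = [1, 5, 9, 10, 10] (all sums mod 13).
  S_0 = Σ v_i r_i = 1·1 + 2·5 + 2·9 + 9·10 + 12·10 = 239 ≡ 5.
  S_1 = Σ v_i α_i r_i = 1·6·1 + 2·2·5 + 2·11·9 + 9·12·10 + 12·10·10 = 2504 ≡ 8.
  α_i^2 mod 13 = [10, 4, 4, 1, 9].
  S_2 = Σ v_i α_i^2 r_i = 1·10·1 + 2·4·5 + 2·4·9 + 9·1·10 + 12·9·10 = 1292 ≡ 5.
  S = (5, 8, 5) ≠ 0, so r is not a codeword (an error is present).
Step 3: locate the error. For a single error e at position i, S_ℓ = v_i·e·α_i^ℓ, so α_err = S_1/S_0.
  S_0^{−1} = 5^{−1} = 8 (mod 13), so α_err = 8·8 = 64 ≡ 12 = α_4. Error position i = 4.
  Consistency check: S_2/S_1 = 5·5 = 25 ≡ 12 = α_err ✓ (single-error assumption holds).
Step 4: error magnitude e = S_0/v_4 = S_0·∏_{j≠4}(α_4 − α_j) = 5·3 = 15 ≡ 2 (mod 13).
Step 5: correct position 4: c_4 = r_4 − e = 10 − 2 ≡ 8 (mod 13). Hence c = [1, 5, 9, 8, 10].
  Check: interpolating c through the α_i gives m(x) = 7 + 12·x (degree < 2) with m(α_i) = c_i for every i, so c is indeed a codeword.


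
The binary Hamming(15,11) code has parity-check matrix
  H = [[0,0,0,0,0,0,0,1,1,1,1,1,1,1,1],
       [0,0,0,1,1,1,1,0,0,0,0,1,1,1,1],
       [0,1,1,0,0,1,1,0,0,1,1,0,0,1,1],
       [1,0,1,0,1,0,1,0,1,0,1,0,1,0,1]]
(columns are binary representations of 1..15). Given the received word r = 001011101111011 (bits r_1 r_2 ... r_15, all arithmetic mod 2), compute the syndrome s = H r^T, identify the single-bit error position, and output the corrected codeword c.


s = (0, 0, 1, 0)^T, error position = 2, corrected codeword c = 011011101111011

Compute s = H r^T mod 2 one row at a time:
  s_1 = 0 + 1 + 1 + 1 + 1 + 0 + 1 + 1 = 6 ≡ 0 (mod 2).
  s_2 = 0 + 1 + 1 + 1 + 1 + 0 + 1 + 1 = 6 ≡ 0 (mod 2).
  s_3 = 0 + 1 + 1 + 1 + 1 + 1 + 1 + 1 = 7 ≡ 1 (mod 2).
  s_4 = 0 + 1 + 1 + 1 + 1 + 1 + 0 + 1 = 6 ≡ 0 (mod 2).
s = (0, 0, 1, 0)^T — this equals column 2 of H (binary 0010), so error is at position 2.
Correct: flip bit 2 of r = 001011101111011 to get c = 011011101111011.


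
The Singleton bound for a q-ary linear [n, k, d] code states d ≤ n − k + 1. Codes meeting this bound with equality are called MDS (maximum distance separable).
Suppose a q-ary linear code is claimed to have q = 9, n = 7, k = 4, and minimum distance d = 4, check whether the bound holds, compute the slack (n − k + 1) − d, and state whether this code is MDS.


Singleton RHS = n − k + 1 = 4, slack = 0, bound satisfied, MDS.

Singleton bound: d ≤ n − k + 1.
Here n = 7, k = 4, so n − k + 1 = 4.
Given d = 4, check d ≤ 4: YES.
Slack = (n − k + 1) − d = 0.
The code is MDS (slack = 0).
Description: the claimed parameters are [7, 4, 4]_9; such a code would be MDS (meets Singleton bound).


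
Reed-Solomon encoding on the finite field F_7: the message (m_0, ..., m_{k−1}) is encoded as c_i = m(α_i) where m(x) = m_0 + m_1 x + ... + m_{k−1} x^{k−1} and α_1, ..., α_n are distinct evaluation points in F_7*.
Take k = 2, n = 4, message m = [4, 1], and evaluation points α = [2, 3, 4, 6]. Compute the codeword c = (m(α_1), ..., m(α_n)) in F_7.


c = [6, 0, 1, 3]

Message polynomial: m(x) = 4 + 1·x (mod 7).
For each evaluation point α_i, compute m(α_i) mod 7:
  α_1 = 2: Horner steps 1 → 6, so m(2) = 6.
  α_2 = 3: Horner steps 1 → 0, so m(3) = 0.
  α_3 = 4: Horner steps 1 → 1, so m(4) = 1.
  α_4 = 6: Horner steps 1 → 3, so m(6) = 3.
Codeword c = [6, 0, 1, 3] ∈ F_7^4.


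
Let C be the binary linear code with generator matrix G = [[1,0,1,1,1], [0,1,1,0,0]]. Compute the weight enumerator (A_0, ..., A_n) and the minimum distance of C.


Weight distribution: A_0 = 1, A_2 = 1, A_4 = 2. Minimum distance d = 2.

Enumerate all 2^2 = 4 messages m ∈ F_2^2.
For each, compute codeword c = mG in F_2^5, then tally its weight.
  m = 00 → c = 00000, weight = 0.
  m = 10 → c = 10111, weight = 4.
  m = 01 → c = 01100, weight = 2.
  m = 11 → c = 11011, weight = 4.
Tally weights:
  weight 0: 1 codewords.
  weight 2: 1 codewords.
  weight 4: 2 codewords.
Minimum distance d = smallest w > 0 with A_w > 0 = 2.
Sanity: Σ A_w = 4 = 2^2 = 4 ✓.


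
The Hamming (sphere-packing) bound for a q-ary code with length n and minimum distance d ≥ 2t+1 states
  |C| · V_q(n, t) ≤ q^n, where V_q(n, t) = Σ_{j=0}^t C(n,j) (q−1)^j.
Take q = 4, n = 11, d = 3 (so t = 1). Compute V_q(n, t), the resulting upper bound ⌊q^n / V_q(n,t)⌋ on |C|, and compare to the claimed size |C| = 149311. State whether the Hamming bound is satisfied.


V_q(n, t) = 34, q^n = 4194304, Hamming bound = 123361, |C| = 149311 > bound (violated).

Step 1: Compute V_q(n, t) = Σ_{j=0}^1 C(n, j) (q−1)^j.
  j = 0: C(11,0)·(3)^0 = 1·1 = 1.
  j = 1: C(11,1)·(3)^1 = 11·3 = 33.
  V_q(n, t) = 1 + 33 = 34.
Step 2: q^n = 4^11 = 4194304.
Step 3: Hamming bound ⌊q^n / V_q(n,t)⌋ = ⌊4194304/34⌋ = 123361.
Step 4: Compare |C| = 149311 to 123361: violated.
The claimed |C| lies above the Hamming bound, so no 4-ary code of length 11 with d ≥ 3 can have 149311 codewords.
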